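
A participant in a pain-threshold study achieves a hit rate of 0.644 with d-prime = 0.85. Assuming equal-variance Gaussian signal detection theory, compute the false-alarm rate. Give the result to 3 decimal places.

z(hit rate) = z(0.644) = 0.3692
z(FA) = z(H) − d' = 0.3692 − 0.85 = -0.4808
false-alarm rate = Φ(-0.4808) = 0.3153

false-alarm rate = 0.315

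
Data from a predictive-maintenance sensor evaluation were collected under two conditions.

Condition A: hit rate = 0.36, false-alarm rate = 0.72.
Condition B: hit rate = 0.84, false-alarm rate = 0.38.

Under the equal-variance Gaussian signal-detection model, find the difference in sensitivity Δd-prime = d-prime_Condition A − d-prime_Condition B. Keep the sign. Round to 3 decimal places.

Δd-prime = -2.241

Condition A: z(0.36) = -0.3585, z(0.72) = 0.5828, d' = -0.9413
Condition B: z(0.84) = 0.9945, z(0.38) = -0.3055, d' = 1.3000
Δd' = d'_Condition A − d'_Condition B = -0.9413 − 1.3000 = -2.2413
Condition B has the higher sensitivity.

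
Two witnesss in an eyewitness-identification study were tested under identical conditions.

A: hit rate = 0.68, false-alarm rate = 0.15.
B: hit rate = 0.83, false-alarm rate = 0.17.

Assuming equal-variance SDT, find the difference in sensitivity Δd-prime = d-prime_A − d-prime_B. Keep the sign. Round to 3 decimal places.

A: z(0.68) = 0.4677, z(0.15) = -1.0364, d' = 1.5041
B: z(0.83) = 0.9542, z(0.17) = -0.9542, d' = 1.9084
Δd' = d'_A − d'_B = 1.5041 − 1.9084 = -0.4043
B has the higher sensitivity.

Δd-prime = -0.404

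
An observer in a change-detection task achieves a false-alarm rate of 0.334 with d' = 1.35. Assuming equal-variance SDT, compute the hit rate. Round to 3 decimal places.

hit rate = 0.822

z(false-alarm rate) = z(0.334) = -0.4289
z(H) = z(FA) + d' = -0.4289 + 1.35 = 0.9211
hit rate = Φ(0.9211) = 0.8215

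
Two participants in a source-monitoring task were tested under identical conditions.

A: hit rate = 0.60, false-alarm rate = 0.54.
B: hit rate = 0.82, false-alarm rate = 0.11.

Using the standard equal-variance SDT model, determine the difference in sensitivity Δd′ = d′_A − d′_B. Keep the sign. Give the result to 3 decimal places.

A: z(0.60) = 0.2533, z(0.54) = 0.1004, d' = 0.1529
B: z(0.82) = 0.9154, z(0.11) = -1.2265, d' = 2.1419
Δd' = d'_A − d'_B = 0.1529 − 2.1419 = -1.9890
B has the higher sensitivity.

Δd′ = -1.989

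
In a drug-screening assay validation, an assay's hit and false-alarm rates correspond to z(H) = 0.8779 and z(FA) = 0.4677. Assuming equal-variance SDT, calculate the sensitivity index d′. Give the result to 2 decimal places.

d′ = 0.41

d' = z(H) − z(FA) = 0.8779 − 0.4677 = 0.4102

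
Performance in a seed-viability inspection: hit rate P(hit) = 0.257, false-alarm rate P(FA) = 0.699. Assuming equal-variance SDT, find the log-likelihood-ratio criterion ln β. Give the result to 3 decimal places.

ln β = -0.077

Φ⁻¹(H) = -0.6526
Φ⁻¹(FA) = 0.5215
ln β = −½·[z(H)² − z(FA)²] = −0.5 × (0.4259 − 0.2720) = -0.07695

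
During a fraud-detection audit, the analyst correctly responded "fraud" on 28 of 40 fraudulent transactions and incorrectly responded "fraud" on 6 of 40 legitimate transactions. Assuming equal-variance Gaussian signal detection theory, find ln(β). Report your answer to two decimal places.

H = 28/40 = 0.7000
FA = 6/40 = 0.1500
z(H) = z(0.7000) = 0.524
z(FA) = z(0.1500) = -1.036
ln β = −½·[z(H)² − z(FA)²] = −0.5 × (0.275 − 1.073) = 0.399

ln β = 0.40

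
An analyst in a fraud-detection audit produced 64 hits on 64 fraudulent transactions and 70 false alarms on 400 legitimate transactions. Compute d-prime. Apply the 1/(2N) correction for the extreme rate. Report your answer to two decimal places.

d-prime = 3.35

The hit rate is 64/64 = 1, so apply the 1/(2N) correction: H → 1 − 1/(2·64) = 0.99219.
z(H) = z(0.99219) = 2.418
z(FA) = z(0.17500) = -0.935
d' = 2.418 − (-0.935) = 3.353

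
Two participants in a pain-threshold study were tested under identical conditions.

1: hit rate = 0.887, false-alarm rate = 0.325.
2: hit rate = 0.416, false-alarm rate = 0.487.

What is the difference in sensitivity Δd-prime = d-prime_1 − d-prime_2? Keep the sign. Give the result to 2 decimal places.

1: z(0.887) = 1.211, z(0.325) = -0.454, d' = 1.665
2: z(0.416) = -0.212, z(0.487) = -0.033, d' = -0.179
Δd' = d'_1 − d'_2 = 1.665 − (-0.179) = 1.844
1 has the higher sensitivity.

Δd-prime = 1.84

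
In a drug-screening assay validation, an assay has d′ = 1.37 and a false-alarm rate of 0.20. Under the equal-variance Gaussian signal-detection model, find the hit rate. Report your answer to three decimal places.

hit rate = 0.701

z(false-alarm rate) = z(0.20) = -0.8416
z(H) = z(FA) + d' = -0.8416 + 1.37 = 0.5284
hit rate = Φ(0.5284) = 0.7014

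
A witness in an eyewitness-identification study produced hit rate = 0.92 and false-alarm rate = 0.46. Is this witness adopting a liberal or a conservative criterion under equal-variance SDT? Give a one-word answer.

z(H) = 1.405, z(FA) = -0.100
c = −½·(z(H) + z(FA)) = -0.6525
c < 0 → liberal criterion (biased toward responding “yes”).

liberal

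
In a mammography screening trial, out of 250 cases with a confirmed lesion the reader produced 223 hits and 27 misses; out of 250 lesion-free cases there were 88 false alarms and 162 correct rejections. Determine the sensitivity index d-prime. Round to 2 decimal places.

H = 223/250 = 0.8920
FA = 88/250 = 0.3520
Φ⁻¹(0.8920) = 1.237, Φ⁻¹(0.3520) = -0.380
d' = z(H) − z(FA) = 1.237 − (-0.380) = 1.617

d-prime = 1.62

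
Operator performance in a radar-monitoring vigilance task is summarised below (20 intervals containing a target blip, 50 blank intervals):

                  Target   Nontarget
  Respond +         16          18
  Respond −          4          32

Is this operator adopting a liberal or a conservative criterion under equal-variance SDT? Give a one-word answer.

liberal

z(H) = 0.842, z(FA) = -0.358
c = −½·(z(H) + z(FA)) = -0.242
c < 0 → liberal criterion (biased toward responding “yes”).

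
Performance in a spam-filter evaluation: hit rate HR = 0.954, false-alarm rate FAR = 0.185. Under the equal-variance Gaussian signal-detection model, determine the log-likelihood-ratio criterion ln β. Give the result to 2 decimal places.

ln β = -1.02

Φ⁻¹(H) = Φ⁻¹(0.954) = 1.685
Φ⁻¹(FA) = Φ⁻¹(0.185) = -0.896
ln β = −½·[z(H)² − z(FA)²] = −0.5 × (2.839 − 0.803) = -1.018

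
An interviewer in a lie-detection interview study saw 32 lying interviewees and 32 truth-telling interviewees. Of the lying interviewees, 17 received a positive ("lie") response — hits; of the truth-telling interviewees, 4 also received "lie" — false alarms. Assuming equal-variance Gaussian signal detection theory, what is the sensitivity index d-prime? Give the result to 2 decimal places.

H = 17/32 = 0.5312
FA = 4/32 = 0.1250
z(H) = 0.0783
z(FA) = -1.1503
d' = z(H) − z(FA) = 0.0783 − (-1.1503) = 1.2286

d-prime = 1.23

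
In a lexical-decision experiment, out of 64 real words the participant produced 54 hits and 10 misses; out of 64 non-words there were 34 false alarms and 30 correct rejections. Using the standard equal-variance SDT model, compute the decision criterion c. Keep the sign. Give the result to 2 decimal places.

c = -0.54

H = 54/64 = 0.8438
FA = 34/64 = 0.5312
z(0.8438) = 1.0102, z(0.5312) = 0.0783
c = −½·[z(H) + z(FA)] = −0.5 × (1.0102 + 0.0783) = -0.54425
c < 0: the participant has a liberal response bias.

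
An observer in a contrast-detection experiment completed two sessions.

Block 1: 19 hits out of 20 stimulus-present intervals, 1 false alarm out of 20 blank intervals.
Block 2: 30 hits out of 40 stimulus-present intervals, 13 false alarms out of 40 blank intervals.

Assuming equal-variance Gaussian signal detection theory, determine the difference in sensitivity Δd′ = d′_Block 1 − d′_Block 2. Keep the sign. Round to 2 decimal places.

Block 1: z(0.9500) = 1.645, z(0.0500) = -1.645, d' = 3.290
Block 2: z(0.7500) = 0.674, z(0.3250) = -0.454, d' = 1.128
Δd' = d'_Block 1 − d'_Block 2 = 3.290 − 1.128 = 2.162
Block 1 has the higher sensitivity.

Δd′ = 2.16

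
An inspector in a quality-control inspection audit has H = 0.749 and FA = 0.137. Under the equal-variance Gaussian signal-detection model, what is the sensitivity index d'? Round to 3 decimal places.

z(H) = z(0.749) = 0.6713
z(FA) = z(0.137) = -1.0939
d' = z(H) − z(FA) = 0.6713 − (-1.0939) = 1.7652

d' = 1.765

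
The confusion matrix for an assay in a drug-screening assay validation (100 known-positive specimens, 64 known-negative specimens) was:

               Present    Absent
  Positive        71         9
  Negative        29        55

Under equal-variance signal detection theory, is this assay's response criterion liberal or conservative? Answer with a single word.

z(H) = 0.553, z(FA) = -1.078
c = −½·(z(H) + z(FA)) = 0.2625
c > 0 → conservative criterion (biased toward responding “no”).

conservative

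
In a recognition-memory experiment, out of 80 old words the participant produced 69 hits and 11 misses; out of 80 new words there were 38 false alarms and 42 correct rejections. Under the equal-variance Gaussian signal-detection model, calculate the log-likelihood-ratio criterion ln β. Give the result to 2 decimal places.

H = 69/80 = 0.8625
FA = 38/80 = 0.4750
z(H) = 1.092
z(FA) = -0.063
ln β = −½·[z(H)² − z(FA)²] = −0.5 × (1.192 − 0.004) = -0.594

ln β = -0.59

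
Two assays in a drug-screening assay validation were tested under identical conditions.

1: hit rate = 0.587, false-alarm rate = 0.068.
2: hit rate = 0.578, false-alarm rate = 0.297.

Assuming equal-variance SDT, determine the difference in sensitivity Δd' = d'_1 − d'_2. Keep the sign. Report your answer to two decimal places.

1: z(0.587) = 0.220, z(0.068) = -1.491, d' = 1.711
2: z(0.578) = 0.197, z(0.297) = -0.533, d' = 0.730
Δd' = d'_1 − d'_2 = 1.711 − 0.730 = 0.981
1 has the higher sensitivity.

Δd' = 0.98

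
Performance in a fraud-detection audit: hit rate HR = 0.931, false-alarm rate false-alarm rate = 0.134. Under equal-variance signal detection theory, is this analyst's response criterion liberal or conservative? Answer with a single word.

liberal

z(H) = 1.483, z(FA) = -1.108
c = −½·(z(H) + z(FA)) = -0.1875
c < 0 → liberal criterion (biased toward responding “yes”).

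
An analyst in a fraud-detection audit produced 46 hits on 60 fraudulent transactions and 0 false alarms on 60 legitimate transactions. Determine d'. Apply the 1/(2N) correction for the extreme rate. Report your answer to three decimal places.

d' = 3.122

The false-alarm rate is 0/60 = 0, so apply the 1/(2N) correction: FA → 1/(2·60) = 0.00833.
z(H) = z(0.76667) = 0.7279
z(FA) = z(0.00833) = -2.3941
d' = 0.7279 − (-2.3941) = 3.1220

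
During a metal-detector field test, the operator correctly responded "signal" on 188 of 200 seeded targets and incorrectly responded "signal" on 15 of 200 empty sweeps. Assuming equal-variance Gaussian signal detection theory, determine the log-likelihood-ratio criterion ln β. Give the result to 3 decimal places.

ln β = -0.173

H = 188/200 = 0.9400
FA = 15/200 = 0.0750
Φ⁻¹(0.9400) = 1.5548, Φ⁻¹(0.0750) = -1.4395
ln β = −½·[z(H)² − z(FA)²] = −0.5 × (2.4174 − 2.0722) = -0.1726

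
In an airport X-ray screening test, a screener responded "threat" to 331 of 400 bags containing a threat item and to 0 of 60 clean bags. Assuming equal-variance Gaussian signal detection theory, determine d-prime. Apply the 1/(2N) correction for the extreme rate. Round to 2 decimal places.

d-prime = 3.34

The false-alarm rate is 0/60 = 0, so apply the 1/(2N) correction: FA → 1/(2·60) = 0.00833.
z(H) = z(0.82750) = 0.944
z(FA) = z(0.00833) = -2.394
d' = 0.944 − (-2.394) = 3.338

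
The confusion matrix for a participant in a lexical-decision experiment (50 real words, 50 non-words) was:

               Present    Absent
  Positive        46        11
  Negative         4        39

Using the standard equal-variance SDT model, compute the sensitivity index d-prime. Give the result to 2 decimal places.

H = 46/50 = 0.9200
FA = 11/50 = 0.2200
z(H) = 1.4051
z(FA) = -0.7722
d' = z(H) − z(FA) = 1.4051 − (-0.7722) = 2.1773

d-prime = 2.18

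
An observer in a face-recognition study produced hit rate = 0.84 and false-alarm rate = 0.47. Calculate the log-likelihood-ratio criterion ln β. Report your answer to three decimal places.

z(0.84) = 0.9945, z(0.47) = -0.0753
ln β = −½·[z(H)² − z(FA)²] = −0.5 × (0.9890 − 0.0057) = -0.49165

ln β = -0.492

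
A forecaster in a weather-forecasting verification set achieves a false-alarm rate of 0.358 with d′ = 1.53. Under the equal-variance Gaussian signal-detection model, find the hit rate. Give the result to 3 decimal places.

z(false-alarm rate) = z(0.358) = -0.3638
z(H) = z(FA) + d' = -0.3638 + 1.53 = 1.1662
hit rate = Φ(1.1662) = 0.8782

hit rate = 0.878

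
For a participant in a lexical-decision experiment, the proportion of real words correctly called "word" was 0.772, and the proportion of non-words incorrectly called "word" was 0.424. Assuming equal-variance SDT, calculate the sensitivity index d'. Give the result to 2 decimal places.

d' = 0.94

z(H) = z(0.772) = 0.745
z(FA) = z(0.424) = -0.192
d' = z(H) − z(FA) = 0.745 − (-0.192) = 0.937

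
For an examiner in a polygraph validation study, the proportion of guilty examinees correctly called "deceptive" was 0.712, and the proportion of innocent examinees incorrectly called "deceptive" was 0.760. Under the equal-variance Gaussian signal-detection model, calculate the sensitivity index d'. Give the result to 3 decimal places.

d' = -0.147

z(0.712) = 0.5592, z(0.760) = 0.7063
d' = z(H) − z(FA) = 0.5592 − 0.7063 = -0.1471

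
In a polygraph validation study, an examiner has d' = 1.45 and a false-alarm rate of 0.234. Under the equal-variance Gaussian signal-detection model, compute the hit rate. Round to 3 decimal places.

hit rate = 0.766

z(false-alarm rate) = z(0.234) = -0.7257
z(H) = z(FA) + d' = -0.7257 + 1.45 = 0.7243
hit rate = Φ(0.7243) = 0.7656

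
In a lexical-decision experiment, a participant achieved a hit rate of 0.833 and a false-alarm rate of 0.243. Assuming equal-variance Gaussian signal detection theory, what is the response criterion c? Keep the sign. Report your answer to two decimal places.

c = -0.13

z(0.833) = 0.9661, z(0.243) = -0.6967
c = −½·[z(H) + z(FA)] = −0.5 × (0.9661 + (-0.6967)) = -0.1347
c < 0: the participant has a liberal response bias.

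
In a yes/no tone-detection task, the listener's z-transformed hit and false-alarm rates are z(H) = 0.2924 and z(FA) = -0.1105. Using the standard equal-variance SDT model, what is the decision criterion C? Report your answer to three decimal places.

c = −½·[z(H) + z(FA)] = −½·(0.2924 + (-0.1105)) = -0.09095
c < 0: the listener has a liberal response bias.

C = -0.091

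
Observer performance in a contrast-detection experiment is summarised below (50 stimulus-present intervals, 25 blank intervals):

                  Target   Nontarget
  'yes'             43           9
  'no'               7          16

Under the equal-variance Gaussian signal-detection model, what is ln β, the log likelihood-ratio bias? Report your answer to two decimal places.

H = 43/50 = 0.8600
FA = 9/25 = 0.3600
Φ⁻¹(0.8600) = 1.080, Φ⁻¹(0.3600) = -0.358
ln β = −½·[z(H)² − z(FA)²] = −0.5 × (1.166 − 0.128) = -0.519

ln β = -0.52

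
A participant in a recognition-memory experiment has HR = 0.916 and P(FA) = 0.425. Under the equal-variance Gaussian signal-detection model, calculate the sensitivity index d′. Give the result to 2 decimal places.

z(H) = z(0.916) = 1.3787
z(FA) = z(0.425) = -0.1891
d' = z(H) − z(FA) = 1.3787 − (-0.1891) = 1.5678

d′ = 1.57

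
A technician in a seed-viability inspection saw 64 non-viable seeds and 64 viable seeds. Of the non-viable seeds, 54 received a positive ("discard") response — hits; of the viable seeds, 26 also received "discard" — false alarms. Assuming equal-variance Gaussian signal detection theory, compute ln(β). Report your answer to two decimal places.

ln β = -0.48

H = 54/64 = 0.8438
FA = 26/64 = 0.4062
Φ⁻¹(H) = 1.010
Φ⁻¹(FA) = -0.237
ln β = −½·[z(H)² − z(FA)²] = −0.5 × (1.020 − 0.056) = -0.482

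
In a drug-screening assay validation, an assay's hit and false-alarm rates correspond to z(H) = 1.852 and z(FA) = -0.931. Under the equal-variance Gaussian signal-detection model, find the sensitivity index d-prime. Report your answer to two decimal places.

d-prime = 2.78

d' = z(H) − z(FA) = 1.852 − (-0.931) = 2.783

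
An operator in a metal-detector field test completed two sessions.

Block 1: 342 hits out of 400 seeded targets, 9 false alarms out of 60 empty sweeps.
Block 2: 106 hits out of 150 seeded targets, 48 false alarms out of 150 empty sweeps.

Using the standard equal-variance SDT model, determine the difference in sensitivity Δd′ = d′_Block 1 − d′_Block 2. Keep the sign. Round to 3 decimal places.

Block 1: z(0.8550) = 1.0581, z(0.1500) = -1.0364, d' = 2.0945
Block 2: z(0.7067) = 0.5438, z(0.3200) = -0.4677, d' = 1.0115
Δd' = d'_Block 1 − d'_Block 2 = 2.0945 − 1.0115 = 1.0830
Block 1 has the higher sensitivity.

Δd′ = 1.083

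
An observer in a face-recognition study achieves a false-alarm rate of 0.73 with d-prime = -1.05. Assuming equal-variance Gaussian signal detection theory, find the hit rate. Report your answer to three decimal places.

z(false-alarm rate) = z(0.73) = 0.6128
z(H) = z(FA) + d' = 0.6128 + (-1.05) = -0.4372
hit rate = Φ(-0.4372) = 0.3310

hit rate = 0.331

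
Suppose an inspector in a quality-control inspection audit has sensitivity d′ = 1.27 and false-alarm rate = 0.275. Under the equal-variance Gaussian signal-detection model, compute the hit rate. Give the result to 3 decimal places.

hit rate = 0.749

z(false-alarm rate) = z(0.275) = -0.5978
z(H) = z(FA) + d' = -0.5978 + 1.27 = 0.6722
hit rate = Φ(0.6722) = 0.7493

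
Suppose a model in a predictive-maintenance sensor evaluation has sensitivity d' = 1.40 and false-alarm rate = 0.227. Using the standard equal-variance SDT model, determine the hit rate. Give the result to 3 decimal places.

hit rate = 0.743

z(false-alarm rate) = z(0.227) = -0.7488
z(H) = z(FA) + d' = -0.7488 + 1.40 = 0.6512
hit rate = Φ(0.6512) = 0.7425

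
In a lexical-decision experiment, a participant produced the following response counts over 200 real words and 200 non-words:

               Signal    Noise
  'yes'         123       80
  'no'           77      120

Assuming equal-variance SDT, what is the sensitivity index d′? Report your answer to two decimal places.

H = 123/200 = 0.6150
FA = 80/200 = 0.4000
z(H) = z(0.6150) = 0.2924
z(FA) = z(0.4000) = -0.2533
d' = z(H) − z(FA) = 0.2924 − (-0.2533) = 0.5457

d′ = 0.55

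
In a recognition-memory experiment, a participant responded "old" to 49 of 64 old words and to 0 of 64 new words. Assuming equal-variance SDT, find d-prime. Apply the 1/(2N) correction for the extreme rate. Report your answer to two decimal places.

The false-alarm rate is 0/64 = 0, so apply the 1/(2N) correction: FA → 1/(2·64) = 0.00781.
z(H) = z(0.76562) = 0.724
z(FA) = z(0.00781) = -2.418
d' = 0.724 − (-2.418) = 3.142

d-prime = 3.14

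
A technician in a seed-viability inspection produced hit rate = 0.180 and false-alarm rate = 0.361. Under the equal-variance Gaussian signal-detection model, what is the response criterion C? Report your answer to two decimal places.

C = 0.64

Φ⁻¹(H) = Φ⁻¹(0.180) = -0.9154
Φ⁻¹(FA) = Φ⁻¹(0.361) = -0.3558
c = −½·[z(H) + z(FA)] = −0.5 × (-0.9154 + (-0.3558)) = 0.6356
c > 0: the technician has a conservative response bias.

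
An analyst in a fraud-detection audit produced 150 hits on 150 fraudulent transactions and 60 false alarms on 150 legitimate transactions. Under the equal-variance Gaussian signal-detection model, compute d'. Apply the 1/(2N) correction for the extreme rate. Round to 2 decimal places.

The hit rate is 150/150 = 1, so apply the 1/(2N) correction: H → 1 − 1/(2·150) = 0.99667.
z(H) = z(0.99667) = 2.713
z(FA) = z(0.40000) = -0.253
d' = 2.713 − (-0.253) = 2.966

d' = 2.97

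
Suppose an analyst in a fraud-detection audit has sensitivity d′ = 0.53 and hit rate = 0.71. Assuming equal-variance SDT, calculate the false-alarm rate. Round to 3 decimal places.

false-alarm rate = 0.509

z(hit rate) = z(0.71) = 0.5534
z(FA) = z(H) − d' = 0.5534 − 0.53 = 0.0234
false-alarm rate = Φ(0.0234) = 0.5093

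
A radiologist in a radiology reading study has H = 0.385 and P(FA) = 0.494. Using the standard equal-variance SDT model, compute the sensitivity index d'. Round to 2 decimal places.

z(H) = z(0.385) = -0.2924
z(FA) = z(0.494) = -0.0150
d' = z(H) − z(FA) = -0.2924 − (-0.0150) = -0.2774

d' = -0.28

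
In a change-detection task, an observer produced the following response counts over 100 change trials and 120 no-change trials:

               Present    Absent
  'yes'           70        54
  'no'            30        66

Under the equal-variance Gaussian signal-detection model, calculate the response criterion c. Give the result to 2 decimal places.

H = 70/100 = 0.7000
FA = 54/120 = 0.4500
z(0.7000) = 0.5244, z(0.4500) = -0.1257
c = −½·[z(H) + z(FA)] = −0.5 × (0.5244 + (-0.1257)) = -0.19935
c < 0: the observer has a liberal response bias.

c = -0.20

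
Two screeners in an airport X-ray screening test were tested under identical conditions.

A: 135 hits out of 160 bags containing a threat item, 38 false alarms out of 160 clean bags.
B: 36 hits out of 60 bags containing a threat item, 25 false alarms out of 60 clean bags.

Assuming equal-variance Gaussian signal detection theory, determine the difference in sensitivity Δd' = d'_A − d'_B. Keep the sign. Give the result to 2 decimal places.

Δd' = 1.26

A: z(0.8438) = 1.010, z(0.2375) = -0.714, d' = 1.724
B: z(0.6000) = 0.253, z(0.4167) = -0.210, d' = 0.463
Δd' = d'_A − d'_B = 1.724 − 0.463 = 1.261
A has the higher sensitivity.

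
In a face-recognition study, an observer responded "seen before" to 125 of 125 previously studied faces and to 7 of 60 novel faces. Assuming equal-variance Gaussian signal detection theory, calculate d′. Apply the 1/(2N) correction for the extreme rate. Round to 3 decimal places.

The hit rate is 125/125 = 1, so apply the 1/(2N) correction: H → 1 − 1/(2·125) = 0.99600.
z(H) = z(0.99600) = 2.6521
z(FA) = z(0.11667) = -1.1918
d' = 2.6521 − (-1.1918) = 3.8439

d′ = 3.844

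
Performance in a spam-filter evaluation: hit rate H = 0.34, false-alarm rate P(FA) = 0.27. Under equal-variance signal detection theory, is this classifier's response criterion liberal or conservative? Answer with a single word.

conservative

z(H) = -0.412, z(FA) = -0.613
c = −½·(z(H) + z(FA)) = 0.5125
c > 0 → conservative criterion (biased toward responding “no”).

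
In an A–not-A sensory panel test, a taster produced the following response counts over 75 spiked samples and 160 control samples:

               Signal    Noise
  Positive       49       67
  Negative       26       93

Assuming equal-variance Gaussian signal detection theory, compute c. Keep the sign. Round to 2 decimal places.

H = 49/75 = 0.6533
FA = 67/160 = 0.4188
z(H) = z(0.6533) = 0.3942
z(FA) = z(0.4188) = -0.2050
c = −½·[z(H) + z(FA)] = −0.5 × (0.3942 + (-0.2050)) = -0.0946

c = -0.09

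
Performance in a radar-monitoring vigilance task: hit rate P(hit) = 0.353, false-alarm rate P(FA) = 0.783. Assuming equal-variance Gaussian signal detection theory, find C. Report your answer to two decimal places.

C = -0.20

z(H) = -0.377
z(FA) = 0.782
c = −½·[z(H) + z(FA)] = −0.5 × (-0.377 + 0.782) = -0.2025
c < 0: the operator has a liberal response bias.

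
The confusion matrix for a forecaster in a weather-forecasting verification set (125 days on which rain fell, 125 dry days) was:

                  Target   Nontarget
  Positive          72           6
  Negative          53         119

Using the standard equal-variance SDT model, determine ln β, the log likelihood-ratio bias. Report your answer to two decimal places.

H = 72/125 = 0.5760
FA = 6/125 = 0.0480
Φ⁻¹(0.5760) = 0.192, Φ⁻¹(0.0480) = -1.665
ln β = −½·[z(H)² − z(FA)²] = −0.5 × (0.037 − 2.772) = 1.3675

ln β = 1.37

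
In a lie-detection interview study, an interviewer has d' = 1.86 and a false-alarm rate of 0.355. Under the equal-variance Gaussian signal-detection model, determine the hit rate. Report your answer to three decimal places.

z(false-alarm rate) = z(0.355) = -0.3719
z(H) = z(FA) + d' = -0.3719 + 1.86 = 1.4881
hit rate = Φ(1.4881) = 0.9316

hit rate = 0.932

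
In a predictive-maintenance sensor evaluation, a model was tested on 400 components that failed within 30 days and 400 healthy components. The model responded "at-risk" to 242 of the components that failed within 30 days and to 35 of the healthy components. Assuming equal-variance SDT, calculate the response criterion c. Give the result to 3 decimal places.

c = 0.545

H = 242/400 = 0.6050
FA = 35/400 = 0.0875
z(0.6050) = 0.2663, z(0.0875) = -1.3563
c = −½·[z(H) + z(FA)] = −0.5 × (0.2663 + (-1.3563)) = 0.5450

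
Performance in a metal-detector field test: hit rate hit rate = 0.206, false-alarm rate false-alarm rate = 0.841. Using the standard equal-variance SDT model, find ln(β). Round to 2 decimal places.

ln β = 0.16

z(0.206) = -0.820, z(0.841) = 0.999
ln β = −½·[z(H)² − z(FA)²] = −0.5 × (0.672 − 0.998) = 0.163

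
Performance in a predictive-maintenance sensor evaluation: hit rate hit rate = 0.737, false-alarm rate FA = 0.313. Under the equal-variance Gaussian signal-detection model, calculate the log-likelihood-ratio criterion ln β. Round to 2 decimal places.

ln β = -0.08

Φ⁻¹(0.737) = 0.634, Φ⁻¹(0.313) = -0.487
ln β = −½·[z(H)² − z(FA)²] = −0.5 × (0.402 − 0.237) = -0.0825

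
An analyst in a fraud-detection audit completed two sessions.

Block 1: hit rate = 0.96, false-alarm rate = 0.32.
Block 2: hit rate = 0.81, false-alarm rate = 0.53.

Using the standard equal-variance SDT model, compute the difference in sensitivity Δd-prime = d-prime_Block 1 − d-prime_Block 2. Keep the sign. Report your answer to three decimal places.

Δd-prime = 1.416

Block 1: z(0.96) = 1.7507, z(0.32) = -0.4677, d' = 2.2184
Block 2: z(0.81) = 0.8779, z(0.53) = 0.0753, d' = 0.8026
Δd' = d'_Block 1 − d'_Block 2 = 2.2184 − 0.8026 = 1.4158
Block 1 has the higher sensitivity.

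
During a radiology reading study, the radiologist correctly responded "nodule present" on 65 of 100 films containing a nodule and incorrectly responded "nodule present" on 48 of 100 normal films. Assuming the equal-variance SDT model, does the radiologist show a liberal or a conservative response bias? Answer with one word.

z(H) = 0.385, z(FA) = -0.050
c = −½·(z(H) + z(FA)) = -0.1675
c < 0 → liberal criterion (biased toward responding “yes”).

liberal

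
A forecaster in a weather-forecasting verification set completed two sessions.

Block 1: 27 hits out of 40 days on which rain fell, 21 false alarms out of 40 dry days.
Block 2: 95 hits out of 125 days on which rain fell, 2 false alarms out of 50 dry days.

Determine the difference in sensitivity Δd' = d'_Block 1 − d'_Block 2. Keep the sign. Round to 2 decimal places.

Block 1: z(0.6750) = 0.454, z(0.5250) = 0.063, d' = 0.391
Block 2: z(0.7600) = 0.706, z(0.0400) = -1.751, d' = 2.457
Δd' = d'_Block 1 − d'_Block 2 = 0.391 − 2.457 = -2.066
Block 2 has the higher sensitivity.

Δd' = -2.07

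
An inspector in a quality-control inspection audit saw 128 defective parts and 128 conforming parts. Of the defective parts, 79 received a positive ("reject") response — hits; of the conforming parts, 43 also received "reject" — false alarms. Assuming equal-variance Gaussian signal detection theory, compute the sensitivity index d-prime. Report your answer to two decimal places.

d-prime = 0.72

H = 79/128 = 0.6172
FA = 43/128 = 0.3359
Φ⁻¹(H) = Φ⁻¹(0.6172) = 0.298
Φ⁻¹(FA) = Φ⁻¹(0.3359) = -0.424
d' = z(H) − z(FA) = 0.298 − (-0.424) = 0.722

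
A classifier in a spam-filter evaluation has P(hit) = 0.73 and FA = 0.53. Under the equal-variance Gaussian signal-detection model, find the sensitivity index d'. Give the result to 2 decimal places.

z(H) = 0.613
z(FA) = 0.075
d' = z(H) − z(FA) = 0.613 − 0.075 = 0.538

d' = 0.54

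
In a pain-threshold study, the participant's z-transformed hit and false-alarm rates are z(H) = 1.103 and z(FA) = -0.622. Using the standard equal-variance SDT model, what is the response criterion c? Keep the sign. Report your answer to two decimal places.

c = −½·[z(H) + z(FA)] = −½·(1.103 + (-0.622)) = -0.2405
c < 0: the participant has a liberal response bias.

c = -0.24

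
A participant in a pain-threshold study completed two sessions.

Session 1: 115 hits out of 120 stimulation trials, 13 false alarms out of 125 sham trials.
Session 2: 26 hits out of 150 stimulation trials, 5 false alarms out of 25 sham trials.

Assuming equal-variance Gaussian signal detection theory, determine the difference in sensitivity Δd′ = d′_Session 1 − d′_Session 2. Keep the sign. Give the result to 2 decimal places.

Session 1: z(0.9583) = 1.731, z(0.1040) = -1.259, d' = 2.990
Session 2: z(0.1733) = -0.941, z(0.2000) = -0.842, d' = -0.099
Δd' = d'_Session 1 − d'_Session 2 = 2.990 − (-0.099) = 3.089
Session 1 has the higher sensitivity.

Δd′ = 3.09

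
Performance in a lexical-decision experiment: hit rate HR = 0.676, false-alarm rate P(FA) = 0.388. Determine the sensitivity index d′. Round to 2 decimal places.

z(H) = 0.4565
z(FA) = -0.2845
d' = z(H) − z(FA) = 0.4565 − (-0.2845) = 0.7410

d′ = 0.74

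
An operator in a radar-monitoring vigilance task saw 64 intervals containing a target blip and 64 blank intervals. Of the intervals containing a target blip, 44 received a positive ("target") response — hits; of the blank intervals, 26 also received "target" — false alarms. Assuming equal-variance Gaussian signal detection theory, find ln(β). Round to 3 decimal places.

H = 44/64 = 0.6875
FA = 26/64 = 0.4062
Φ⁻¹(H) = Φ⁻¹(0.6875) = 0.4888
Φ⁻¹(FA) = Φ⁻¹(0.4062) = -0.2373
ln β = −½·[z(H)² − z(FA)²] = −0.5 × (0.2389 − 0.0563) = -0.0913

ln β = -0.091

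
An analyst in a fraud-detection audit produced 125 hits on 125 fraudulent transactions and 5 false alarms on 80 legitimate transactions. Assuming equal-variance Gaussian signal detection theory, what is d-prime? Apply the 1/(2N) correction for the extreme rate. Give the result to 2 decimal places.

The hit rate is 125/125 = 1, so apply the 1/(2N) correction: H → 1 − 1/(2·125) = 0.99600.
z(H) = z(0.99600) = 2.652
z(FA) = z(0.06250) = -1.534
d' = 2.652 − (-1.534) = 4.186

d-prime = 4.19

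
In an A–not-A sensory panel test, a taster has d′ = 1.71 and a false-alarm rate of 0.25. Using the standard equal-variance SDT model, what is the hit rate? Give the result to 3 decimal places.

hit rate = 0.850

z(false-alarm rate) = z(0.25) = -0.6745
z(H) = z(FA) + d' = -0.6745 + 1.71 = 1.0355
hit rate = Φ(1.0355) = 0.8498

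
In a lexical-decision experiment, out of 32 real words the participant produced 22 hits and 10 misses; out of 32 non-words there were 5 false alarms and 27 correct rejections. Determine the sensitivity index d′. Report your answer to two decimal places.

d′ = 1.50

H = 22/32 = 0.6875
FA = 5/32 = 0.1562
z(H) = z(0.6875) = 0.4888
z(FA) = z(0.1562) = -1.0102
d' = z(H) − z(FA) = 0.4888 − (-1.0102) = 1.4990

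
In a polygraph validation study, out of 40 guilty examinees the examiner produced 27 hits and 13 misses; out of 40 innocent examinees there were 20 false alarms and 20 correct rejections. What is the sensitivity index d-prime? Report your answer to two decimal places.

H = 27/40 = 0.6750
FA = 20/40 = 0.5000
Φ⁻¹(0.6750) = 0.454, Φ⁻¹(0.5000) = 0.000
d' = z(H) − z(FA) = 0.454 − 0.000 = 0.454

d-prime = 0.45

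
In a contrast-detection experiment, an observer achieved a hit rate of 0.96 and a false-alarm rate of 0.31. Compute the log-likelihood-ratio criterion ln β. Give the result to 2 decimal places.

z(H) = 1.751
z(FA) = -0.496
ln β = −½·[z(H)² − z(FA)²] = −0.5 × (3.066 − 0.246) = -1.410

ln β = -1.41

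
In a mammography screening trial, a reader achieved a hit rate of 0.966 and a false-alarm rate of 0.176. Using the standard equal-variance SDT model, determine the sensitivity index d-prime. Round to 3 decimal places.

z(H) = z(0.966) = 1.8250
z(FA) = z(0.176) = -0.9307
d' = z(H) − z(FA) = 1.8250 − (-0.9307) = 2.7557

d-prime = 2.756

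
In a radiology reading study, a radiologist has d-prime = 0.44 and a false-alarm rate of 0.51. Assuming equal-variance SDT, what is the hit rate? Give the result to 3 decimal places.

hit rate = 0.679

z(false-alarm rate) = z(0.51) = 0.0251
z(H) = z(FA) + d' = 0.0251 + 0.44 = 0.4651
hit rate = Φ(0.4651) = 0.6791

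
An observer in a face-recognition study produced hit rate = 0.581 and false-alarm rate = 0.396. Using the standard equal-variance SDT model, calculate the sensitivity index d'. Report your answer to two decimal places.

z(H) = z(0.581) = 0.2045
z(FA) = z(0.396) = -0.2637
d' = z(H) − z(FA) = 0.2045 − (-0.2637) = 0.4682

d' = 0.47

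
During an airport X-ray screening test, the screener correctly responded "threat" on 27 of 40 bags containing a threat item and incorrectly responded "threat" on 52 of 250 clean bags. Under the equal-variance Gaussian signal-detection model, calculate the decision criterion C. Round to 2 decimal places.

C = 0.18

H = 27/40 = 0.6750
FA = 52/250 = 0.2080
z(0.6750) = 0.454, z(0.2080) = -0.813
c = −½·[z(H) + z(FA)] = −0.5 × (0.454 + (-0.813)) = 0.1795
c > 0: the screener has a conservative response bias.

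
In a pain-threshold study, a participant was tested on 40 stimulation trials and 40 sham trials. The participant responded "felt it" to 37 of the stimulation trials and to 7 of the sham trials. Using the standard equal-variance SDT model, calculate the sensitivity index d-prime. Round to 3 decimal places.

d-prime = 2.374

H = 37/40 = 0.9250
FA = 7/40 = 0.1750
Φ⁻¹(H) = 1.4395
Φ⁻¹(FA) = -0.9346
d' = z(H) − z(FA) = 1.4395 − (-0.9346) = 2.3741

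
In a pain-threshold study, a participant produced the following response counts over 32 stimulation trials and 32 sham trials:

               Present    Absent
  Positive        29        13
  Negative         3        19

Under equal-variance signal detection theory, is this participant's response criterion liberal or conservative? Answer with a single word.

liberal

z(H) = 1.318, z(FA) = -0.237
c = −½·(z(H) + z(FA)) = -0.5405
c < 0 → liberal criterion (biased toward responding “yes”).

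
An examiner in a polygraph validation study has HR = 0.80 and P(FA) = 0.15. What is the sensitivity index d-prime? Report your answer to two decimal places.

d-prime = 1.88

z(H) = z(0.80) = 0.842
z(FA) = z(0.15) = -1.036
d' = z(H) − z(FA) = 0.842 − (-1.036) = 1.878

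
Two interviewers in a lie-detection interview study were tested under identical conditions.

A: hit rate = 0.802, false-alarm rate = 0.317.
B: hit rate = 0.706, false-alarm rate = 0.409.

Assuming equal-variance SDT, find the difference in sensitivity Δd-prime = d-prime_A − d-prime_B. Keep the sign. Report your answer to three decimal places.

Δd-prime = 0.553

A: z(0.802) = 0.8488, z(0.317) = -0.4761, d' = 1.3249
B: z(0.706) = 0.5417, z(0.409) = -0.2301, d' = 0.7718
Δd' = d'_A − d'_B = 1.3249 − 0.7718 = 0.5531
A has the higher sensitivity.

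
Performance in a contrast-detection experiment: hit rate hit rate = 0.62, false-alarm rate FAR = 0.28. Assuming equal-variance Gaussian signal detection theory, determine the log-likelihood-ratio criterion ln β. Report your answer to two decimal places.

ln β = 0.12

z(H) = z(0.62) = 0.305
z(FA) = z(0.28) = -0.583
ln β = −½·[z(H)² − z(FA)²] = −0.5 × (0.093 − 0.340) = 0.1235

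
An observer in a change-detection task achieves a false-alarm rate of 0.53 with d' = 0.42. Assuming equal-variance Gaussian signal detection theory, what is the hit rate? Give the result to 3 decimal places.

z(false-alarm rate) = z(0.53) = 0.0753
z(H) = z(FA) + d' = 0.0753 + 0.42 = 0.4953
hit rate = Φ(0.4953) = 0.6898

hit rate = 0.690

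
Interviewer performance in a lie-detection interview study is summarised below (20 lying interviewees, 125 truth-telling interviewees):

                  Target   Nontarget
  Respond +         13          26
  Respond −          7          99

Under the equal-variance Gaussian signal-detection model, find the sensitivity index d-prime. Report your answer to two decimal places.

d-prime = 1.20

H = 13/20 = 0.6500
FA = 26/125 = 0.2080
Φ⁻¹(0.6500) = 0.385, Φ⁻¹(0.2080) = -0.813
d' = z(H) − z(FA) = 0.385 − (-0.813) = 1.198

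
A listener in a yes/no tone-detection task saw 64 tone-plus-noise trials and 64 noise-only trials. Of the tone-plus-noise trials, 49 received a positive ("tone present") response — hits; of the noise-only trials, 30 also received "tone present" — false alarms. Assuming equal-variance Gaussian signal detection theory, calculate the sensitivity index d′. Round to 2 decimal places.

H = 49/64 = 0.7656
FA = 30/64 = 0.4688
Φ⁻¹(H) = Φ⁻¹(0.7656) = 0.724
Φ⁻¹(FA) = Φ⁻¹(0.4688) = -0.078
d' = z(H) − z(FA) = 0.724 − (-0.078) = 0.802

d′ = 0.80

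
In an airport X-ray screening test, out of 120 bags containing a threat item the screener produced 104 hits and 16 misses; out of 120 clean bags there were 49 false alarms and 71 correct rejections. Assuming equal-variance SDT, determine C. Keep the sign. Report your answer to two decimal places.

H = 104/120 = 0.8667
FA = 49/120 = 0.4083
Φ⁻¹(0.8667) = 1.1109, Φ⁻¹(0.4083) = -0.2319
c = −½·[z(H) + z(FA)] = −0.5 × (1.1109 + (-0.2319)) = -0.4395

C = -0.44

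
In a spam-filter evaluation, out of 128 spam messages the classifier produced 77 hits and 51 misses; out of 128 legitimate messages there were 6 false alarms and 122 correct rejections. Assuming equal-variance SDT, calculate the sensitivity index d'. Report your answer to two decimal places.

d' = 1.93

H = 77/128 = 0.6016
FA = 6/128 = 0.0469
z(H) = 0.2575
z(FA) = -1.6757
d' = z(H) − z(FA) = 0.2575 − (-1.6757) = 1.9332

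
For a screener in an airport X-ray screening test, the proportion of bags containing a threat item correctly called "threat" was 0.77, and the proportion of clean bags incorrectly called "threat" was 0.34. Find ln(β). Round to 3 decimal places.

z(H) = 0.7388
z(FA) = -0.4125
ln β = −½·[z(H)² − z(FA)²] = −0.5 × (0.5458 − 0.1702) = -0.1878

ln β = -0.188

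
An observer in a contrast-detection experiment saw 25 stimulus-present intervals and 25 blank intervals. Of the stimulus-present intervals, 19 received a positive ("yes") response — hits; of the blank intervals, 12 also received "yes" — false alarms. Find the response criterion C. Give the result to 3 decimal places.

H = 19/25 = 0.7600
FA = 12/25 = 0.4800
z(H) = z(0.7600) = 0.7063
z(FA) = z(0.4800) = -0.0502
c = −½·[z(H) + z(FA)] = −0.5 × (0.7063 + (-0.0502)) = -0.32805

C = -0.328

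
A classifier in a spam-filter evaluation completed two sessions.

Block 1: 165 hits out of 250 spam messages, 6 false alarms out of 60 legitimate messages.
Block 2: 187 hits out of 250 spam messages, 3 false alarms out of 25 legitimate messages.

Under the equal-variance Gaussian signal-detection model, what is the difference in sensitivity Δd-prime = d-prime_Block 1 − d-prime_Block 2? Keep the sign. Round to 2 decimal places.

Δd-prime = -0.15

Block 1: z(0.6600) = 0.412, z(0.1000) = -1.282, d' = 1.694
Block 2: z(0.7480) = 0.668, z(0.1200) = -1.175, d' = 1.843
Δd' = d'_Block 1 − d'_Block 2 = 1.694 − 1.843 = -0.149
Block 2 has the higher sensitivity.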